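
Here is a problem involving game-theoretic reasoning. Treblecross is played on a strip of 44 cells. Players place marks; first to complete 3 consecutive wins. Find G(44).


Treblecross: place X on empty cells; 3-in-a-row wins.
Playing within two cells of an existing X lets the opponent win at once, so sensible play treats the cells i-2..i+2 around each X as dead. The player left with no safe cell loses, so this is a normal-play take-away game on strips of safe cells.
Placing X at cell i (0-indexed) of a strip of k safe cells leaves independent strips of sizes max(0, i-2) and max(0, k-i-3). Hence G(k) = mex{ G(max(0,i-2)) XOR G(max(0,k-i-3)) : 0 <= i < k }, with G(0) = 0.
G(1): splits (0,0):0^0=0 -> mex({0}) = 1
G(2): splits (0,0):0^0=0 -> mex({0}) = 1
G(3): splits (0,0):0^0=0 -> mex({0}) = 1
G(4): splits (0,1):0^1=1 (0,0):0^0=0 -> mex({0, 1}) = 2
G(5): splits (0,2):0^1=1 (0,1):0^1=1 (0,0):0^0=0 -> mex({0, 1}) = 2
G(6) = mex({1}) = 0
G(7) = mex({0, 1, 2}) = 3
G(8) = mex({0, 1, 2}) = 3
G(9) = mex({0, 2}) = 1
G(10) = mex({0, 2, 3}) = 1
G(11) = mex({0, 3}) = 1
G(12) = mex({1, 3}) = 0
G(13) = mex({0, 1, 2, 3}) = 4
G(14) = mex({0, 1, 2}) = 3
G(15) = mex({0, 1, 2}) = 3
G(16) = mex({0, 1, 2, 4}) = 3
G(17) = mex({0, 1, 3, 4}) = 2
G(18) = mex({0, 1, 3, 4}) = 2
G(19) = mex({0, 1, 3, 5}) = 2
G(20) = mex({0, 1, 2, 3, 5}) = 4
G(21) = mex({0, 1, 2, 3, 5}) = 4
G(22) = mex({1, 2, 6}) = 0
G(23) = mex({0, 1, 2, 3, 4, 6}) = 5
G(24) = mex({0, 1, 2, 3, 4}) = 5
G(25) = mex({0, 1, 3, 4, 7}) = 2
G(26) = mex({0, 1, 3, 4, 5, 7}) = 2
G(27) = mex({0, 1, 3, 5}) = 2
G(28) = mex({0, 1, 2, 5}) = 3
G(29) = mex({0, 1, 2, 4, 5, 6}) = 3
G(30) = mex({1, 2, 4, 6}) = 0
G(31) = mex({0, 1, 2, 3, 4, 6}) = 5
G(32) = mex({1, 2, 3, 4, 7}) = 0
G(33) = mex({0, 3, 7}) = 1
G(34) = mex({0, 2, 3, 5, 7}) = 1
G(35) = mex({0, 2, 3, 5, 6}) = 1
G(36) = mex({0, 1, 2, 5, 6}) = 3
G(37) = mex({0, 1, 2, 4, 5, 6}) = 3
G(38) = mex({0, 1, 2, 4}) = 3
G(39) = mex({0, 1, 2, 3, 4, 7}) = 5
G(40) = mex({0, 1, 2, 3, 4, 5, 7}) = 6
G(41) = mex({0, 1, 2, 3, 5, 7}) = 4
G(42) = mex({0, 1, 2, 3, 5, 6, 7}) = 4
G(43) = mex({0, 2, 3, 5, 6}) = 1
G(44) = mex({1, 2, 3, 4, 5, 6}) = 0
Therefore G(44) = 0.

0


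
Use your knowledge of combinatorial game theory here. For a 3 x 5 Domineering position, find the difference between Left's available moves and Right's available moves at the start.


Board is 3 x 5 (rows x cols).
Left (vertical) placements: (rows-1) * cols = 2 * 5 = 10
Right (horizontal) placements: rows * (cols-1) = 3 * 4 = 12
Advantage = Left - Right = 10 - 12 = -2

-2


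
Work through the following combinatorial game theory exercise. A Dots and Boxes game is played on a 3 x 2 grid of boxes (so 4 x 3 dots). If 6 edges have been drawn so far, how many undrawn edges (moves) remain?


Grid: 3 x 2 boxes, i.e. 4 rows and 3 columns of dots.
Horizontal edges: (rows + 1) * cols = 4 * 2 = 8
Vertical edges: rows * (cols + 1) = 3 * 3 = 9
Total edges: 8 + 9 = 17
Edges drawn: 6
Remaining: 17 - 6 = 11

11


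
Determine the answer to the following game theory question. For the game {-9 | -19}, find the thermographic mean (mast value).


Game = {-9 | -19}, a switch {a | b} with numbers a > b.
Its thermograph has left wall a - t and right wall b + t, which meet at t = (a - b)/2, where both equal (a + b)/2. So the mast (mean value) is at (a + b)/2.
Mean = (-9 + (-19))/2 = -28/2 = -14

-14


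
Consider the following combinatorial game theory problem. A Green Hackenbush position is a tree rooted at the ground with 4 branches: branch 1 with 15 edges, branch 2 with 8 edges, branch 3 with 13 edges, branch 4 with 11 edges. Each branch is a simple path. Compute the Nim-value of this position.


The tree has 4 branches from the ground vertex.
In Green Hackenbush, the Nim-value of a simple path of length k is k.
Branch 1: length 15, Nim-value = 15
Branch 2: length 8, Nim-value = 8
Branch 3: length 13, Nim-value = 13
Branch 4: length 11, Nim-value = 11
Total Nim-value = XOR of all branch values:
0 XOR 15 = 15
15 XOR 8 = 7
7 XOR 13 = 10
10 XOR 11 = 1
Nim-value of the tree = 1

1


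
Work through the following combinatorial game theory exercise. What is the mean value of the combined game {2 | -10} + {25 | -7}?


G1 = {2 | -10}, G2 = {25 | -7}
Each is a switch {a | b} with numbers a > b; its mean value is (a + b)/2, and mean value is additive over game sums: m(G1 + G2) = m(G1) + m(G2).
Mean of G1 = (2 + (-10))/2 = -8/2 = -4
Mean of G2 = (25 + (-7))/2 = 18/2 = 9
Mean of G1 + G2 = -4 + 9 = 5

5


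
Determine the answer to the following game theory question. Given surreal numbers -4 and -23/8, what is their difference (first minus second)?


x = -4, y = -23/8
Converting to common denominator: 8
x = -32/8, y = -23/8
x - y = -4 - -23/8 = -9/8

-9/8


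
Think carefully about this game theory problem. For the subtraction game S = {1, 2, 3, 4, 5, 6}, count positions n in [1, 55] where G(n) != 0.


Subtraction set S = {1, 2, 3, 4, 5, 6}, so G(n) = n mod 7.
G(n) = 0 when n is a multiple of 7.
Multiples of 7 in [1, 55]: 7
N-positions (nonzero Grundy) = 55 - 7 = 48

48


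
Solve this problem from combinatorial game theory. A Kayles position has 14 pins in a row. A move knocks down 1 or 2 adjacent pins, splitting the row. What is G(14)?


Kayles: a move removes 1 or 2 adjacent pins from a contiguous row.
Removing pins from a row of k leaves two independent rows (a, b) with a + b = k - 1 (one pin) or a + b = k - 2 (two pins); an end removal gives a = 0.
By Sprague-Grundy, G(k) = mex{ G(a) XOR G(b) } over all these splits. G(0) = 0.
G(1): splits (0,0):0^0=0 -> mex({0}) = 1
G(2): splits (0,1):0^1=1 (0,0):0^0=0 -> mex({0, 1}) = 2
G(3): splits (0,2):0^2=2 (1,1):1^1=0 (0,1):0^1=1 -> mex({0, 1, 2}) = 3
G(4): splits (0,3):0^3=3 (1,2):1^2=3 (0,2):0^2=2 (1,1):1^1=0 -> mex({0, 2, 3}) = 1
G(5): splits (0,4):0^1=1 (1,3):1^3=2 (2,2):2^2=0 (0,3):0^3=3 (1,2):1^2=3 -> mex({0, 1, 2, 3}) = 4
G(6) = mex({0, 1, 2, 4}) = 3
G(7) = mex({0, 1, 3, 4, 5}) = 2
G(8) = mex({0, 2, 3, 5, 6}) = 1
G(9) = mex({0, 1, 2, 3, 6, 7}) = 4
G(10) = mex({0, 1, 3, 4, 5, 7}) = 2
G(11) = mex({0, 1, 2, 3, 4, 5}) = 6
G(12) = mex({0, 1, 2, 3, 5, 6, 7}) = 4
G(13) = mex({0, 2, 3, 4, 6, 7}) = 1
G(14) = mex({0, 1, 4, 5, 6, 7}) = 2
Therefore G(14) = 2.

2


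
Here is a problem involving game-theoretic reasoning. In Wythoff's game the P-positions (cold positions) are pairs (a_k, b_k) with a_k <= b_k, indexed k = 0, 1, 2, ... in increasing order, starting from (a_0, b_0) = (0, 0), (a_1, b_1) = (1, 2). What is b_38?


By Wythoff's theorem, a_k = floor(k * phi) and b_k = floor(k * phi^2) = a_k + k, where phi = (1 + sqrt(5))/2 is the golden ratio.
phi = (1 + sqrt(5))/2 = 1.618034
phi^2 = phi + 1 = 2.618034
k = 38
k * phi^2 = 38 * 2.618034 = 99.485292
b_38 = floor(k * phi^2) = 99 (check: a_38 + k = 61 + 38 = 99)

99


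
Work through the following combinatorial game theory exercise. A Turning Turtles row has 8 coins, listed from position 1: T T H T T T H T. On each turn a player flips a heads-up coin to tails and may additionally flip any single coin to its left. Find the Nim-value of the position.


Coins: T T H T T T H T
Key fact: a single head at position k behaves exactly like a Nim heap of size k (turning it to T and optionally flipping a coin at j < k corresponds to moving the heap from k to j, or to 0), and heads combine as a disjunctive sum (two heads at the same place would cancel, matching j XOR j = 0). So the Nim-value is the XOR of the 1-indexed positions of the heads.
Face-up positions (1-indexed): [3, 7]
XOR 0 with 3: 0 XOR 3 = 3
XOR 3 with 7: 3 XOR 7 = 4
Nim-value = 4

4


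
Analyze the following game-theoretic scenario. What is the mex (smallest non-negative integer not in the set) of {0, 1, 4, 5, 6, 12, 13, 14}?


Set = {0, 1, 4, 5, 6, 12, 13, 14}
0 is in the set.
1 is in the set.
2 is NOT in the set. This is the mex.
mex = 2

2


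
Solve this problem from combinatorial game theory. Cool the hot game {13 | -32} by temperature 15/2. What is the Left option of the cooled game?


Original game: {13 | -32} (a switch {a | b} with a > b).
Cooling by t (for t below the temperature (a - b)/2 = 45/2) taxes each move by t: {a | b} cooled by t is {a - t | b + t}.
Cooling amount: t = 15/2
Cooled Left option: 13 - 15/2 = 11/2
Cooled Right option: -32 + 15/2 = -49/2
Cooled game: {11/2 | -49/2}
Left option = 11/2

11/2


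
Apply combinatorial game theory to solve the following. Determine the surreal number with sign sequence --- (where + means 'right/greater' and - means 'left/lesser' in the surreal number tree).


Sign expansion: ---
Rule: track bounds (lo, hi), initially (-inf, +inf). On '+', the current value becomes lo and we move to the simplest number in (value, hi): value + 1 if hi = +inf, otherwise the midpoint (value + hi)/2. On '-', the current value becomes hi and we move to value - 1 if lo = -inf, otherwise the midpoint (lo + value)/2.
Start at 0.
Step 1: sign = -, move left. Bounds: (-inf, 0). Value = -1
Step 2: sign = -, move left. Bounds: (-inf, -1). Value = -2
Step 3: sign = -, move left. Bounds: (-inf, -2). Value = -3
The surreal number with sign expansion --- is -3.

-3


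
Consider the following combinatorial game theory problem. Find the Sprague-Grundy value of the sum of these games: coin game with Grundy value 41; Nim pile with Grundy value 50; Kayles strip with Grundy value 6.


By the Sprague-Grundy theorem, the Grundy value of a sum of games is the XOR of individual Grundy values.
coin game: Grundy value = 41. Running XOR: 0 XOR 41 = 41
Nim pile: Grundy value = 50. Running XOR: 41 XOR 50 = 27
Kayles strip: Grundy value = 6. Running XOR: 27 XOR 6 = 29
The combined Grundy value is 29.

29


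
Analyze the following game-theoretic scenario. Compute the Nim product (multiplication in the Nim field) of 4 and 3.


Nim multiplication is bilinear over XOR: (u XOR v) * w = (u*w) XOR (v*w).
So we split each operand into its bit components and XOR the pairwise Nim products.
4 = 4 (as XOR of powers of 2).
3 = 1 + 2 (as XOR of powers of 2).
Using the standard Nim-product table on single bits:
  2*2 = 3,   2*4 = 8,   2*8 = 12,
  4*4 = 6,   4*8 = 11,  8*8 = 13,
and  1*x = x (identity), k*l = l*k (commutative).
Pairwise Nim products:
  4 * 1 = 4
  4 * 2 = 8
XOR them: 4 XOR 8 = 12.
Result: 4 * 3 = 12 (in Nim).

12


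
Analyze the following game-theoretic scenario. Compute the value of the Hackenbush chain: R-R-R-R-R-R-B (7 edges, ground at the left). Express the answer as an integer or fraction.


Edges (from ground): R-R-R-R-R-R-B
By Berlekamp's sign-expansion rule, a Blue-Red Hackenbush stalk has the value of the surreal number whose sign sequence is the edge sequence with B -> + and R -> -.
Sign sequence: ------+
Trace the sign expansion in the surreal number tree, starting from 0:
Edge 1: R (sign -) -> bounds (-inf, 0), value = -1
Edge 2: R (sign -) -> bounds (-inf, -1), value = -2
Edge 3: R (sign -) -> bounds (-inf, -2), value = -3
Edge 4: R (sign -) -> bounds (-inf, -3), value = -4
Edge 5: R (sign -) -> bounds (-inf, -4), value = -5
Edge 6: R (sign -) -> bounds (-inf, -5), value = -6
Edge 7: B (sign +) -> bounds (-6, -5), value = -11/2
Game value = -11/2

-11/2


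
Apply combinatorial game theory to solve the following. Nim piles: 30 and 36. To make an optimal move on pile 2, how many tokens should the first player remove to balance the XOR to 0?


Piles: 30 and 36
Current XOR: 30 XOR 36 = 58 (non-zero, so this is an N-position).
To make the XOR zero, we need to find a move that balances the piles.
For pile 2 (size 36): target = 36 XOR 58 = 30
We reduce pile 2 from 36 to 30.
Tokens removed: 36 - 30 = 6
Verification: 30 XOR 30 = 0

6


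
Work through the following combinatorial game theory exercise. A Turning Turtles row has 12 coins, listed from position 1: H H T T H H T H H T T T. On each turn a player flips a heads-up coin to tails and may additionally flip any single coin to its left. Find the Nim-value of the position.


Coins: H H T T H H T H H T T T
Key fact: a single head at position k behaves exactly like a Nim heap of size k (turning it to T and optionally flipping a coin at j < k corresponds to moving the heap from k to j, or to 0), and heads combine as a disjunctive sum (two heads at the same place would cancel, matching j XOR j = 0). So the Nim-value is the XOR of the 1-indexed positions of the heads.
Face-up positions (1-indexed): [1, 2, 5, 6, 8, 9]
XOR 0 with 1: 0 XOR 1 = 1
XOR 1 with 2: 1 XOR 2 = 3
XOR 3 with 5: 3 XOR 5 = 6
XOR 6 with 6: 6 XOR 6 = 0
XOR 0 with 8: 0 XOR 8 = 8
XOR 8 with 9: 8 XOR 9 = 1
Nim-value = 1

1


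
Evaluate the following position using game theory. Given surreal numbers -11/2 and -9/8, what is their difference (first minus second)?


x = -11/2, y = -9/8
Converting to common denominator: 8
x = -44/8, y = -9/8
x - y = -11/2 - -9/8 = -35/8

-35/8


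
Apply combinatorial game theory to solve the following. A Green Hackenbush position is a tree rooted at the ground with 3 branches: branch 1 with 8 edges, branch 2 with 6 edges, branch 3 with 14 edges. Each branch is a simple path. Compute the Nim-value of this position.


The tree has 3 branches from the ground vertex.
In Green Hackenbush, the Nim-value of a simple path of length k is k.
Branch 1: length 8, Nim-value = 8
Branch 2: length 6, Nim-value = 6
Branch 3: length 14, Nim-value = 14
Total Nim-value = XOR of all branch values:
0 XOR 8 = 8
8 XOR 6 = 14
14 XOR 14 = 0
Nim-value of the tree = 0

0


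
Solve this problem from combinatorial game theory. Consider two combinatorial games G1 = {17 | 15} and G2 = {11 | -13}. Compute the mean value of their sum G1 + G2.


G1 = {17 | 15}, G2 = {11 | -13}
Each is a switch {a | b} with numbers a > b; its mean value is (a + b)/2, and mean value is additive over game sums: m(G1 + G2) = m(G1) + m(G2).
Mean of G1 = (17 + (15))/2 = 32/2 = 16
Mean of G2 = (11 + (-13))/2 = -2/2 = -1
Mean of G1 + G2 = 16 + -1 = 15

15


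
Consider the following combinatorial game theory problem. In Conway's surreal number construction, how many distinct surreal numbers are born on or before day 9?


Day 0: {|} = 0 is born. Count = 1.
Day n: the number of surreal numbers born by day n is 2^(n+1) - 1.
By day 0: 2^1 - 1 = 1
By day 1: 2^2 - 1 = 3
By day 2: 2^3 - 1 = 7
By day 3: 2^4 - 1 = 15
By day 4: 2^5 - 1 = 31
By day 5: 2^6 - 1 = 63
By day 6: 2^7 - 1 = 127
By day 7: 2^8 - 1 = 255
By day 8: 2^9 - 1 = 511
By day 9: 2^10 - 1 = 1023
By day 9: 1023 surreal numbers.

1023


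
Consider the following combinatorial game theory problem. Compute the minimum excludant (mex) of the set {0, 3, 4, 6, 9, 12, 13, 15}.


Set = {0, 3, 4, 6, 9, 12, 13, 15}
0 is in the set.
1 is NOT in the set. This is the mex.
mex = 1

1


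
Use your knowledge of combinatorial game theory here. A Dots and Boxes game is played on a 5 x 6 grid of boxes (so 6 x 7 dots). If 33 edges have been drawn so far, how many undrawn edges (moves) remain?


Grid: 5 x 6 boxes, i.e. 6 rows and 7 columns of dots.
Horizontal edges: (rows + 1) * cols = 6 * 6 = 36
Vertical edges: rows * (cols + 1) = 5 * 7 = 35
Total edges: 36 + 35 = 71
Edges drawn: 33
Remaining: 71 - 33 = 38

38


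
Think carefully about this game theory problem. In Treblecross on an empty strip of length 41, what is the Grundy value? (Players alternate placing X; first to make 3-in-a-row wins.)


Treblecross: place X on empty cells; 3-in-a-row wins.
Playing within two cells of an existing X lets the opponent win at once, so sensible play treats the cells i-2..i+2 around each X as dead. The player left with no safe cell loses, so this is a normal-play take-away game on strips of safe cells.
Placing X at cell i (0-indexed) of a strip of k safe cells leaves independent strips of sizes max(0, i-2) and max(0, k-i-3). Hence G(k) = mex{ G(max(0,i-2)) XOR G(max(0,k-i-3)) : 0 <= i < k }, with G(0) = 0.
G(1): splits (0,0):0^0=0 -> mex({0}) = 1
G(2): splits (0,0):0^0=0 -> mex({0}) = 1
G(3): splits (0,0):0^0=0 -> mex({0}) = 1
G(4): splits (0,1):0^1=1 (0,0):0^0=0 -> mex({0, 1}) = 2
G(5): splits (0,2):0^1=1 (0,1):0^1=1 (0,0):0^0=0 -> mex({0, 1}) = 2
G(6) = mex({1}) = 0
G(7) = mex({0, 1, 2}) = 3
G(8) = mex({0, 1, 2}) = 3
G(9) = mex({0, 2}) = 1
G(10) = mex({0, 2, 3}) = 1
G(11) = mex({0, 3}) = 1
G(12) = mex({1, 3}) = 0
G(13) = mex({0, 1, 2, 3}) = 4
G(14) = mex({0, 1, 2}) = 3
G(15) = mex({0, 1, 2}) = 3
G(16) = mex({0, 1, 2, 4}) = 3
G(17) = mex({0, 1, 3, 4}) = 2
G(18) = mex({0, 1, 3, 4}) = 2
G(19) = mex({0, 1, 3, 5}) = 2
G(20) = mex({0, 1, 2, 3, 5}) = 4
G(21) = mex({0, 1, 2, 3, 5}) = 4
G(22) = mex({1, 2, 6}) = 0
G(23) = mex({0, 1, 2, 3, 4, 6}) = 5
G(24) = mex({0, 1, 2, 3, 4}) = 5
G(25) = mex({0, 1, 3, 4, 7}) = 2
G(26) = mex({0, 1, 3, 4, 5, 7}) = 2
G(27) = mex({0, 1, 3, 5}) = 2
G(28) = mex({0, 1, 2, 5}) = 3
G(29) = mex({0, 1, 2, 4, 5, 6}) = 3
G(30) = mex({1, 2, 4, 6}) = 0
G(31) = mex({0, 1, 2, 3, 4, 6}) = 5
G(32) = mex({1, 2, 3, 4, 7}) = 0
G(33) = mex({0, 3, 7}) = 1
G(34) = mex({0, 2, 3, 5, 7}) = 1
G(35) = mex({0, 2, 3, 5, 6}) = 1
G(36) = mex({0, 1, 2, 5, 6}) = 3
G(37) = mex({0, 1, 2, 4, 5, 6}) = 3
G(38) = mex({0, 1, 2, 4}) = 3
G(39) = mex({0, 1, 2, 3, 4, 7}) = 5
G(40) = mex({0, 1, 2, 3, 4, 5, 7}) = 6
G(41) = mex({0, 1, 2, 3, 5, 7}) = 4
Therefore G(41) = 4.

4


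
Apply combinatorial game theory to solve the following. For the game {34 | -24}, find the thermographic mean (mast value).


Game = {34 | -24}, a switch {a | b} with numbers a > b.
Its thermograph has left wall a - t and right wall b + t, which meet at t = (a - b)/2, where both equal (a + b)/2. So the mast (mean value) is at (a + b)/2.
Mean = (34 + (-24))/2 = 10/2 = 5

5


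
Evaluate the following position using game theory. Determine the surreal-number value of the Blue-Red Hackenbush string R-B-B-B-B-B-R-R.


Edges (from ground): R-B-B-B-B-B-R-R
By Berlekamp's sign-expansion rule, a Blue-Red Hackenbush stalk has the value of the surreal number whose sign sequence is the edge sequence with B -> + and R -> -.
Sign sequence: -+++++--
Trace the sign expansion in the surreal number tree, starting from 0:
Edge 1: R (sign -) -> bounds (-inf, 0), value = -1
Edge 2: B (sign +) -> bounds (-1, 0), value = -1/2
Edge 3: B (sign +) -> bounds (-1/2, 0), value = -1/4
Edge 4: B (sign +) -> bounds (-1/4, 0), value = -1/8
Edge 5: B (sign +) -> bounds (-1/8, 0), value = -1/16
Edge 6: B (sign +) -> bounds (-1/16, 0), value = -1/32
Edge 7: R (sign -) -> bounds (-1/16, -1/32), value = -3/64
Edge 8: R (sign -) -> bounds (-1/16, -3/64), value = -7/128
Game value = -7/128

-7/128


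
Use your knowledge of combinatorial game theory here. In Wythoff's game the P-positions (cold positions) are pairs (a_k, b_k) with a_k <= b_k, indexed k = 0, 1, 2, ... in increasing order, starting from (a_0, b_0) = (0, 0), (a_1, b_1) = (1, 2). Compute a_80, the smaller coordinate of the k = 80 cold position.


By Wythoff's theorem, a_k = floor(k * phi) and b_k = floor(k * phi^2) = a_k + k, where phi = (1 + sqrt(5))/2 is the golden ratio.
phi = (1 + sqrt(5))/2 = 1.618034
k = 80
k * phi = 80 * 1.618034 = 129.442719
a_80 = floor(k * phi) = 129

129


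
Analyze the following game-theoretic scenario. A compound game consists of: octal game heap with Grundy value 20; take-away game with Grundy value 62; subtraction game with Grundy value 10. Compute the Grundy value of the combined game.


By the Sprague-Grundy theorem, the Grundy value of a sum of games is the XOR of individual Grundy values.
octal game heap: Grundy value = 20. Running XOR: 0 XOR 20 = 20
take-away game: Grundy value = 62. Running XOR: 20 XOR 62 = 42
subtraction game: Grundy value = 10. Running XOR: 42 XOR 10 = 32
The combined Grundy value is 32.

32


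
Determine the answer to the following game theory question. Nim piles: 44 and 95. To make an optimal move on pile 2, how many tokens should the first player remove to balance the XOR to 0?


Piles: 44 and 95
Current XOR: 44 XOR 95 = 115 (non-zero, so this is an N-position).
To make the XOR zero, we need to find a move that balances the piles.
For pile 2 (size 95): target = 95 XOR 115 = 44
We reduce pile 2 from 95 to 44.
Tokens removed: 95 - 44 = 51
Verification: 44 XOR 44 = 0

51


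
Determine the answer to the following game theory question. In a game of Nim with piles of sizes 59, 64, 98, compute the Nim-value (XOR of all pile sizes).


We need the XOR (exclusive or) of all pile sizes.
After XOR-ing pile 1 (size 59): 0 XOR 59 = 59
After XOR-ing pile 2 (size 64): 59 XOR 64 = 123
After XOR-ing pile 3 (size 98): 123 XOR 98 = 25
The Nim-value of this position is 25.

25


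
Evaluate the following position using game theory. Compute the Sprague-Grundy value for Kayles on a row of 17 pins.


Kayles: a move removes 1 or 2 adjacent pins from a contiguous row.
Removing pins from a row of k leaves two independent rows (a, b) with a + b = k - 1 (one pin) or a + b = k - 2 (two pins); an end removal gives a = 0.
By Sprague-Grundy, G(k) = mex{ G(a) XOR G(b) } over all these splits. G(0) = 0.
G(1): splits (0,0):0^0=0 -> mex({0}) = 1
G(2): splits (0,1):0^1=1 (0,0):0^0=0 -> mex({0, 1}) = 2
G(3): splits (0,2):0^2=2 (1,1):1^1=0 (0,1):0^1=1 -> mex({0, 1, 2}) = 3
G(4): splits (0,3):0^3=3 (1,2):1^2=3 (0,2):0^2=2 (1,1):1^1=0 -> mex({0, 2, 3}) = 1
G(5): splits (0,4):0^1=1 (1,3):1^3=2 (2,2):2^2=0 (0,3):0^3=3 (1,2):1^2=3 -> mex({0, 1, 2, 3}) = 4
G(6) = mex({0, 1, 2, 4}) = 3
G(7) = mex({0, 1, 3, 4, 5}) = 2
G(8) = mex({0, 2, 3, 5, 6}) = 1
G(9) = mex({0, 1, 2, 3, 6, 7}) = 4
G(10) = mex({0, 1, 3, 4, 5, 7}) = 2
G(11) = mex({0, 1, 2, 3, 4, 5}) = 6
G(12) = mex({0, 1, 2, 3, 5, 6, 7}) = 4
G(13) = mex({0, 2, 3, 4, 6, 7}) = 1
G(14) = mex({0, 1, 4, 5, 6, 7}) = 2
G(15) = mex({0, 1, 2, 3, 4, 5, 6}) = 7
G(16) = mex({0, 2, 3, 5, 6, 7}) = 1
G(17) = mex({0, 1, 2, 3, 5, 6, 7}) = 4
Therefore G(17) = 4.

4


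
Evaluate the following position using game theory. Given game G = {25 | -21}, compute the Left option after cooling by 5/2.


Original game: {25 | -21} (a switch {a | b} with a > b).
Cooling by t (for t below the temperature (a - b)/2 = 23) taxes each move by t: {a | b} cooled by t is {a - t | b + t}.
Cooling amount: t = 5/2
Cooled Left option: 25 - 5/2 = 45/2
Cooled Right option: -21 + 5/2 = -37/2
Cooled game: {45/2 | -37/2}
Left option = 45/2

45/2


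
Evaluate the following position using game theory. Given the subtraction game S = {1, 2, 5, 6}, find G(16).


The subtraction set is S = {1, 2, 5, 6}.
G(k) = mex{ G(k - s) : s in S, s <= k }. We compute iteratively: G(0) = 0.
G(1) = mex({0}) = 1
G(2) = mex({0, 1}) = 2
G(3) = mex({1, 2}) = 0
G(4) = mex({0, 2}) = 1
G(5) = mex({0, 1}) = 2
G(6) = mex({0, 1, 2}) = 3
G(7) = mex({1, 2, 3}) = 0
G(8) = mex({0, 2, 3}) = 1
G(9) = mex({0, 1}) = 2
G(10) = mex({1, 2}) = 0
G(11) = mex({0, 2, 3}) = 1
G(12) = mex({0, 1, 3}) = 2
Observe that G(7)..G(12) = 0, 1, 2, 0, 1, 2 repeats G(0)..G(5) = 0, 1, 2, 0, 1, 2.
For k >= max(S) = 6, G(k) is determined by the previous 6 values G(k-6)..G(k-1); a window of 6 consecutive values has recurred shifted by 7, so by induction G(k + 7) = G(k) for all k >= 0: the sequence is periodic from the start with period 7.
One period: G(0..6) = 0, 1, 2, 0, 1, 2, 3.
16 mod 7 = 2, so G(16) = G(2) = 2.

2


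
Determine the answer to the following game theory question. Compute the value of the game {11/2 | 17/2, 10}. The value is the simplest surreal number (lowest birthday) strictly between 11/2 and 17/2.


Left options: {11/2}, max = 11/2
Right options: {17/2, 10}, min = 17/2
All options are numbers and max(Left) < min(Right), so by the simplicity theorem the value is the simplest (earliest-born) number strictly between 11/2 and 17/2.
Integers 6 through 8 all lie strictly between 11/2 and 17/2.
Among integers, the simplest (lowest birthday = smallest |n|; 0 is born on day 0, +-n on day n) is 6.
No non-integer in the interval can be simpler: if x is a non-integer in the interval, then floor(x) or ceil(x) also lies in the interval (the interval contains an integer), and both are proper prefixes of x's sign expansion, i.e. born earlier. So the game value is 6.
Game value = 6

6


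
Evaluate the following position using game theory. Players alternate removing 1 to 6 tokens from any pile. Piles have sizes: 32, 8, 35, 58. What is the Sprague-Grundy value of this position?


Subtraction set: {1, 2, 3, 4, 5, 6}
For this subtraction set, G(n) = n mod 7 (period = max + 1 = 7).
Pile 1 (size 32): G(32) = 32 mod 7 = 4
Pile 2 (size 8): G(8) = 8 mod 7 = 1
Pile 3 (size 35): G(35) = 35 mod 7 = 0
Pile 4 (size 58): G(58) = 58 mod 7 = 2
Total Grundy value = XOR of all: 4 XOR 1 XOR 0 XOR 2 = 7

7


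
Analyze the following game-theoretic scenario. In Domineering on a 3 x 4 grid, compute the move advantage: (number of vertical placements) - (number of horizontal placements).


Board is 3 x 4 (rows x cols).
Left (vertical) placements: (rows-1) * cols = 2 * 4 = 8
Right (horizontal) placements: rows * (cols-1) = 3 * 3 = 9
Advantage = Left - Right = 8 - 9 = -1

-1


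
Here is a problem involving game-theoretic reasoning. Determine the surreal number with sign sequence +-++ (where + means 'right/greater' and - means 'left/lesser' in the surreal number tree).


Sign expansion: +-++
Rule: track bounds (lo, hi), initially (-inf, +inf). On '+', the current value becomes lo and we move to the simplest number in (value, hi): value + 1 if hi = +inf, otherwise the midpoint (value + hi)/2. On '-', the current value becomes hi and we move to value - 1 if lo = -inf, otherwise the midpoint (lo + value)/2.
Start at 0.
Step 1: sign = +, move right. Bounds: (0, +inf). Value = 1
Step 2: sign = -, move left. Bounds: (0, 1). Value = 1/2
Step 3: sign = +, move right. Bounds: (1/2, 1). Value = 3/4
Step 4: sign = +, move right. Bounds: (3/4, 1). Value = 7/8
The surreal number with sign expansion +-++ is 7/8.

7/8


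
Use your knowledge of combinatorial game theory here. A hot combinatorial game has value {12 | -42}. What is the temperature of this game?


The game is {12 | -42}, a switch {a | b} with numbers a > b.
Cooling {a | b} by t gives {a - t | b + t}, which stops being hot when a - t = b + t, i.e. at t = (a - b)/2. So the temperature of a switch is (a - b)/2.
Temperature = (Left option - Right option) / 2
= (12 - (-42)) / 2
= 54 / 2
= 27

27


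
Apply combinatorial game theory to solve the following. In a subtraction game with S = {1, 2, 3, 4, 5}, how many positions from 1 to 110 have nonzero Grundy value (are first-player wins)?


Subtraction set S = {1, 2, 3, 4, 5}, so G(n) = n mod 6.
G(n) = 0 when n is a multiple of 6.
Multiples of 6 in [1, 110]: 18
N-positions (nonzero Grundy) = 110 - 18 = 92

92


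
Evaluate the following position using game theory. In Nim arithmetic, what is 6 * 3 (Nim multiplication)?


Nim multiplication is bilinear over XOR: (u XOR v) * w = (u*w) XOR (v*w).
So we split each operand into its bit components and XOR the pairwise Nim products.
6 = 2 + 4 (as XOR of powers of 2).
3 = 1 + 2 (as XOR of powers of 2).
Using the standard Nim-product table on single bits:
  2*2 = 3,   2*4 = 8,   2*8 = 12,
  4*4 = 6,   4*8 = 11,  8*8 = 13,
and  1*x = x (identity), k*l = l*k (commutative).
Pairwise Nim products:
  2 * 1 = 2
  2 * 2 = 3
  4 * 1 = 4
  4 * 2 = 8
XOR them: 2 XOR 3 XOR 4 XOR 8 = 13.
Result: 6 * 3 = 13 (in Nim).

13


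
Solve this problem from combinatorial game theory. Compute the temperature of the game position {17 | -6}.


The game is {17 | -6}, a switch {a | b} with numbers a > b.
Cooling {a | b} by t gives {a - t | b + t}, which stops being hot when a - t = b + t, i.e. at t = (a - b)/2. So the temperature of a switch is (a - b)/2.
Temperature = (Left option - Right option) / 2
= (17 - (-6)) / 2
= 23 / 2
= 23/2

23/2


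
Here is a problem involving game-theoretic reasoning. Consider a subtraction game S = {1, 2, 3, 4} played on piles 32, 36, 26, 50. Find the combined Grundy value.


Subtraction set: {1, 2, 3, 4}
For this subtraction set, G(n) = n mod 5 (period = max + 1 = 5).
Pile 1 (size 32): G(32) = 32 mod 5 = 2
Pile 2 (size 36): G(36) = 36 mod 5 = 1
Pile 3 (size 26): G(26) = 26 mod 5 = 1
Pile 4 (size 50): G(50) = 50 mod 5 = 0
Total Grundy value = XOR of all: 2 XOR 1 XOR 1 XOR 0 = 2

2


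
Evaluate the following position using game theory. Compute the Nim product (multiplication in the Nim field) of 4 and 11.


Nim multiplication is bilinear over XOR: (u XOR v) * w = (u*w) XOR (v*w).
So we split each operand into its bit components and XOR the pairwise Nim products.
4 = 4 (as XOR of powers of 2).
11 = 1 + 2 + 8 (as XOR of powers of 2).
Using the standard Nim-product table on single bits:
  2*2 = 3,   2*4 = 8,   2*8 = 12,
  4*4 = 6,   4*8 = 11,  8*8 = 13,
and  1*x = x (identity), k*l = l*k (commutative).
Pairwise Nim products:
  4 * 1 = 4
  4 * 2 = 8
  4 * 8 = 11
XOR them: 4 XOR 8 XOR 11 = 7.
Result: 4 * 11 = 7 (in Nim).

7


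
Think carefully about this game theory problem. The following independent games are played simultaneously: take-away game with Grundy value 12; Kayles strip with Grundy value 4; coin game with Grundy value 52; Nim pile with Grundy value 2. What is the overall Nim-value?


By the Sprague-Grundy theorem, the Grundy value of a sum of games is the XOR of individual Grundy values.
take-away game: Grundy value = 12. Running XOR: 0 XOR 12 = 12
Kayles strip: Grundy value = 4. Running XOR: 12 XOR 4 = 8
coin game: Grundy value = 52. Running XOR: 8 XOR 52 = 60
Nim pile: Grundy value = 2. Running XOR: 60 XOR 2 = 62
The combined Grundy value is 62.

62


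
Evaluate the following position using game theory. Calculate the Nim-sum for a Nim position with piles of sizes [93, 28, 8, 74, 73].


We need the XOR (exclusive or) of all pile sizes.
After XOR-ing pile 1 (size 93): 0 XOR 93 = 93
After XOR-ing pile 2 (size 28): 93 XOR 28 = 65
After XOR-ing pile 3 (size 8): 65 XOR 8 = 73
After XOR-ing pile 4 (size 74): 73 XOR 74 = 3
After XOR-ing pile 5 (size 73): 3 XOR 73 = 74
The Nim-value of this position is 74.

74


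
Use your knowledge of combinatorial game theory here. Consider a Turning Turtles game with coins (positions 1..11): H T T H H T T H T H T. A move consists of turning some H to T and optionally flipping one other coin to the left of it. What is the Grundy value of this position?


Coins: H T T H H T T H T H T
Key fact: a single head at position k behaves exactly like a Nim heap of size k (turning it to T and optionally flipping a coin at j < k corresponds to moving the heap from k to j, or to 0), and heads combine as a disjunctive sum (two heads at the same place would cancel, matching j XOR j = 0). So the Nim-value is the XOR of the 1-indexed positions of the heads.
Face-up positions (1-indexed): [1, 4, 5, 8, 10]
XOR 0 with 1: 0 XOR 1 = 1
XOR 1 with 4: 1 XOR 4 = 5
XOR 5 with 5: 5 XOR 5 = 0
XOR 0 with 8: 0 XOR 8 = 8
XOR 8 with 10: 8 XOR 10 = 2
Nim-value = 2

2


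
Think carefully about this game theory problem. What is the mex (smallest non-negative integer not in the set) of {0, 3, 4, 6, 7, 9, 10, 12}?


Set = {0, 3, 4, 6, 7, 9, 10, 12}
0 is in the set.
1 is NOT in the set. This is the mex.
mex = 1

1


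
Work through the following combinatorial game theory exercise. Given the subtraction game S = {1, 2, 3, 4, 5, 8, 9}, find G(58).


The subtraction set is S = {1, 2, 3, 4, 5, 8, 9}.
G(k) = mex{ G(k - s) : s in S, s <= k }. We compute iteratively: G(0) = 0.
G(1) = mex({0}) = 1
G(2) = mex({0, 1}) = 2
G(3) = mex({0, 1, 2}) = 3
G(4) = mex({0, 1, 2, 3}) = 4
G(5) = mex({0, 1, 2, 3, 4}) = 5
G(6) = mex({1, 2, 3, 4, 5}) = 0
G(7) = mex({0, 2, 3, 4, 5}) = 1
G(8) = mex({0, 1, 3, 4, 5}) = 2
G(9) = mex({0, 1, 2, 4, 5}) = 3
G(10) = mex({0, 1, 2, 3, 5}) = 4
G(11) = mex({0, 1, 2, 3, 4}) = 5
G(12) = mex({1, 2, 3, 4, 5}) = 0
G(13) = mex({0, 2, 3, 4, 5}) = 1
G(14) = mex({0, 1, 3, 4, 5}) = 2
Observe that G(6)..G(14) = 0, 1, 2, 3, 4, 5, 0, 1, 2 repeats G(0)..G(8) = 0, 1, 2, 3, 4, 5, 0, 1, 2.
For k >= max(S) = 9, G(k) is determined by the previous 9 values G(k-9)..G(k-1); a window of 9 consecutive values has recurred shifted by 6, so by induction G(k + 6) = G(k) for all k >= 0: the sequence is periodic from the start with period 6.
One period: G(0..5) = 0, 1, 2, 3, 4, 5.
58 mod 6 = 4, so G(58) = G(4) = 4.

4


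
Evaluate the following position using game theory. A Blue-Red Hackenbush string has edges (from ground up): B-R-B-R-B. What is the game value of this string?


Edges (from ground): B-R-B-R-B
By Berlekamp's sign-expansion rule, a Blue-Red Hackenbush stalk has the value of the surreal number whose sign sequence is the edge sequence with B -> + and R -> -.
Sign sequence: +-+-+
Trace the sign expansion in the surreal number tree, starting from 0:
Edge 1: B (sign +) -> bounds (0, +inf), value = 1
Edge 2: R (sign -) -> bounds (0, 1), value = 1/2
Edge 3: B (sign +) -> bounds (1/2, 1), value = 3/4
Edge 4: R (sign -) -> bounds (1/2, 3/4), value = 5/8
Edge 5: B (sign +) -> bounds (5/8, 3/4), value = 11/16
Game value = 11/16

11/16


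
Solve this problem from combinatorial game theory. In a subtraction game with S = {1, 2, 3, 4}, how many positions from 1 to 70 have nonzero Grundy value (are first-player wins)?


Subtraction set S = {1, 2, 3, 4}, so G(n) = n mod 5.
G(n) = 0 when n is a multiple of 5.
Multiples of 5 in [1, 70]: 14
N-positions (nonzero Grundy) = 70 - 14 = 56

56


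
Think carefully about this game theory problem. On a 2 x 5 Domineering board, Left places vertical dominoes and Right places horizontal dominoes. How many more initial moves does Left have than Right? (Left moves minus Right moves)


Board is 2 x 5 (rows x cols).
Left (vertical) placements: (rows-1) * cols = 1 * 5 = 5
Right (horizontal) placements: rows * (cols-1) = 2 * 4 = 8
Advantage = Left - Right = 5 - 8 = -3

-3


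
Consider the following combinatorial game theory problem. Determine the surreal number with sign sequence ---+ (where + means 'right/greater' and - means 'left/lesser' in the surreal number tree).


Sign expansion: ---+
Rule: track bounds (lo, hi), initially (-inf, +inf). On '+', the current value becomes lo and we move to the simplest number in (value, hi): value + 1 if hi = +inf, otherwise the midpoint (value + hi)/2. On '-', the current value becomes hi and we move to value - 1 if lo = -inf, otherwise the midpoint (lo + value)/2.
Start at 0.
Step 1: sign = -, move left. Bounds: (-inf, 0). Value = -1
Step 2: sign = -, move left. Bounds: (-inf, -1). Value = -2
Step 3: sign = -, move left. Bounds: (-inf, -2). Value = -3
Step 4: sign = +, move right. Bounds: (-3, -2). Value = -5/2
The surreal number with sign expansion ---+ is -5/2.

-5/2


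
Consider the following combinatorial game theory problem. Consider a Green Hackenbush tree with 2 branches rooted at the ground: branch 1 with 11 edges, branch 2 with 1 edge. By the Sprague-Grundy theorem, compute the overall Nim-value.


The tree has 2 branches from the ground vertex.
In Green Hackenbush, the Nim-value of a simple path of length k is k.
Branch 1: length 11, Nim-value = 11
Branch 2: length 1, Nim-value = 1
Total Nim-value = XOR of all branch values:
0 XOR 11 = 11
11 XOR 1 = 10
Nim-value of the tree = 10

10


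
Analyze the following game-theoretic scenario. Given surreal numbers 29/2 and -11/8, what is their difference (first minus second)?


x = 29/2, y = -11/8
Converting to common denominator: 8
x = 116/8, y = -11/8
x - y = 29/2 - -11/8 = 127/8

127/8


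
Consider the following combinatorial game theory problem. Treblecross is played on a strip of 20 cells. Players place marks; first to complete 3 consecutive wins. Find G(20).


Treblecross: place X on empty cells; 3-in-a-row wins.
Playing within two cells of an existing X lets the opponent win at once, so sensible play treats the cells i-2..i+2 around each X as dead. The player left with no safe cell loses, so this is a normal-play take-away game on strips of safe cells.
Placing X at cell i (0-indexed) of a strip of k safe cells leaves independent strips of sizes max(0, i-2) and max(0, k-i-3). Hence G(k) = mex{ G(max(0,i-2)) XOR G(max(0,k-i-3)) : 0 <= i < k }, with G(0) = 0.
G(1): splits (0,0):0^0=0 -> mex({0}) = 1
G(2): splits (0,0):0^0=0 -> mex({0}) = 1
G(3): splits (0,0):0^0=0 -> mex({0}) = 1
G(4): splits (0,1):0^1=1 (0,0):0^0=0 -> mex({0, 1}) = 2
G(5): splits (0,2):0^1=1 (0,1):0^1=1 (0,0):0^0=0 -> mex({0, 1}) = 2
G(6) = mex({1}) = 0
G(7) = mex({0, 1, 2}) = 3
G(8) = mex({0, 1, 2}) = 3
G(9) = mex({0, 2}) = 1
G(10) = mex({0, 2, 3}) = 1
G(11) = mex({0, 3}) = 1
G(12) = mex({1, 3}) = 0
G(13) = mex({0, 1, 2, 3}) = 4
G(14) = mex({0, 1, 2}) = 3
G(15) = mex({0, 1, 2}) = 3
G(16) = mex({0, 1, 2, 4}) = 3
G(17) = mex({0, 1, 3, 4}) = 2
G(18) = mex({0, 1, 3, 4}) = 2
G(19) = mex({0, 1, 3, 5}) = 2
G(20) = mex({0, 1, 2, 3, 5}) = 4
Therefore G(20) = 4.

4


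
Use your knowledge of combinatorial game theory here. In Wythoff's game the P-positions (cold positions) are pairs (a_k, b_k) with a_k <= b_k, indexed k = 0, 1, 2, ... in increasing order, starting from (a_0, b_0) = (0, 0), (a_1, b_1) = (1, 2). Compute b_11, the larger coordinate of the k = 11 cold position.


By Wythoff's theorem, a_k = floor(k * phi) and b_k = floor(k * phi^2) = a_k + k, where phi = (1 + sqrt(5))/2 is the golden ratio.
phi = (1 + sqrt(5))/2 = 1.618034
phi^2 = phi + 1 = 2.618034
k = 11
k * phi^2 = 11 * 2.618034 = 28.798374
b_11 = floor(k * phi^2) = 28 (check: a_11 + k = 17 + 11 = 28)

28


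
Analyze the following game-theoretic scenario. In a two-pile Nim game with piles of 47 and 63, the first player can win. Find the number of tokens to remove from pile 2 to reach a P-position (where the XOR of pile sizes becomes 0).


Piles: 47 and 63
Current XOR: 47 XOR 63 = 16 (non-zero, so this is an N-position).
To make the XOR zero, we need to find a move that balances the piles.
For pile 2 (size 63): target = 63 XOR 16 = 47
We reduce pile 2 from 63 to 47.
Tokens removed: 63 - 47 = 16
Verification: 47 XOR 47 = 0

16


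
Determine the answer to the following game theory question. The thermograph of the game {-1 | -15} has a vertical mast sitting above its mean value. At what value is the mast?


Game = {-1 | -15}, a switch {a | b} with numbers a > b.
Its thermograph has left wall a - t and right wall b + t, which meet at t = (a - b)/2, where both equal (a + b)/2. So the mast (mean value) is at (a + b)/2.
Mean = (-1 + (-15))/2 = -16/2 = -8

-8


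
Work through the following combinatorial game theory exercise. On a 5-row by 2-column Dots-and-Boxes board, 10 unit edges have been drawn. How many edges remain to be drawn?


Grid: 5 x 2 boxes, i.e. 6 rows and 3 columns of dots.
Horizontal edges: (rows + 1) * cols = 6 * 2 = 12
Vertical edges: rows * (cols + 1) = 5 * 3 = 15
Total edges: 12 + 15 = 27
Edges drawn: 10
Remaining: 27 - 10 = 17

17


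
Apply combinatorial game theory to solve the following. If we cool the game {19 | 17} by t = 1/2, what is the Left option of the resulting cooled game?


Original game: {19 | 17} (a switch {a | b} with a > b).
Cooling by t (for t below the temperature (a - b)/2 = 1) taxes each move by t: {a | b} cooled by t is {a - t | b + t}.
Cooling amount: t = 1/2
Cooled Left option: 19 - 1/2 = 37/2
Cooled Right option: 17 + 1/2 = 35/2
Cooled game: {37/2 | 35/2}
Left option = 37/2

37/2


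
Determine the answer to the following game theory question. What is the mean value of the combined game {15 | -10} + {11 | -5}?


G1 = {15 | -10}, G2 = {11 | -5}
Each is a switch {a | b} with numbers a > b; its mean value is (a + b)/2, and mean value is additive over game sums: m(G1 + G2) = m(G1) + m(G2).
Mean of G1 = (15 + (-10))/2 = 5/2 = 5/2
Mean of G2 = (11 + (-5))/2 = 6/2 = 3
Mean of G1 + G2 = 5/2 + 3 = 11/2

11/2


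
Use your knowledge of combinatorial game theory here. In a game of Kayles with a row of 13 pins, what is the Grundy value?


Kayles: a move removes 1 or 2 adjacent pins from a contiguous row.
Removing pins from a row of k leaves two independent rows (a, b) with a + b = k - 1 (one pin) or a + b = k - 2 (two pins); an end removal gives a = 0.
By Sprague-Grundy, G(k) = mex{ G(a) XOR G(b) } over all these splits. G(0) = 0.
G(1): splits (0,0):0^0=0 -> mex({0}) = 1
G(2): splits (0,1):0^1=1 (0,0):0^0=0 -> mex({0, 1}) = 2
G(3): splits (0,2):0^2=2 (1,1):1^1=0 (0,1):0^1=1 -> mex({0, 1, 2}) = 3
G(4): splits (0,3):0^3=3 (1,2):1^2=3 (0,2):0^2=2 (1,1):1^1=0 -> mex({0, 2, 3}) = 1
G(5): splits (0,4):0^1=1 (1,3):1^3=2 (2,2):2^2=0 (0,3):0^3=3 (1,2):1^2=3 -> mex({0, 1, 2, 3}) = 4
G(6) = mex({0, 1, 2, 4}) = 3
G(7) = mex({0, 1, 3, 4, 5}) = 2
G(8) = mex({0, 2, 3, 5, 6}) = 1
G(9) = mex({0, 1, 2, 3, 6, 7}) = 4
G(10) = mex({0, 1, 3, 4, 5, 7}) = 2
G(11) = mex({0, 1, 2, 3, 4, 5}) = 6
G(12) = mex({0, 1, 2, 3, 5, 6, 7}) = 4
G(13) = mex({0, 2, 3, 4, 6, 7}) = 1
Therefore G(13) = 1.

1
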